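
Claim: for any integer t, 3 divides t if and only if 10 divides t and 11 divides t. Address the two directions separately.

(⟹) This fails: take t = 3. Certainly 3 ∣ 3, but 10 ∤ 3.

(⟸) This fails: take t = 110. Both 10 ∣ 110 and 11 ∣ 110, yet 110 is not a multiple of 3 (since 110 = 36·3 + 2), so 3 ∤ 110.

Both directions fail.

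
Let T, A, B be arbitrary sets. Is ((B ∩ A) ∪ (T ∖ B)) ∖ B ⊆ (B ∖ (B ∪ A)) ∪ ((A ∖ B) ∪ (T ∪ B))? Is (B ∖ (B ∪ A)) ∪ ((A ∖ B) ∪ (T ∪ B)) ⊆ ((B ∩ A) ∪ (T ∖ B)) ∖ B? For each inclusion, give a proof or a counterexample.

The sets are not equal: only the forward inclusion holds.

Forward inclusion. Let x ∈ ((B ∩ A) ∪ (T ∖ B)) ∖ B. Then either x ∈ T and x ∉ A, B; or x ∈ T ∩ A and x ∉ B. In each case x ∈ (B ∖ (B ∪ A)) ∪ ((A ∖ B) ∪ (T ∪ B)), so ((B ∩ A) ∪ (T ∖ B)) ∖ B ⊆ (B ∖ (B ∪ A)) ∪ ((A ∖ B) ∪ (T ∪ B)).

Reverse inclusion. This inclusion fails. Take T = ∅, A = {1}, B = ∅; then 1 ∈ (B ∖ (B ∪ A)) ∪ ((A ∖ B) ∪ (T ∪ B)) but 1 ∉ ((B ∩ A) ∪ (T ∖ B)) ∖ B.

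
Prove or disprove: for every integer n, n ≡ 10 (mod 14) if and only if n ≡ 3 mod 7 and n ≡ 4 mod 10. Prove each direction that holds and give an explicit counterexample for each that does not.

[⇒] This fails: n = 66 gives 66 ≡ 10 (mod 14) but 66 ≡ 6 (mod 10), so the conjunction on the right does not hold.

[⇐] Conversely, if n ≡ 3 (mod 7) and n ≡ 4 (mod 10), then by the Chinese remainder theorem n ≡ 24 (mod 70). Since 24 ≡ 10 (mod 14) and 14 ∣ 70, we get n ≡ 10 (mod 14).

Only the reverse direction holds.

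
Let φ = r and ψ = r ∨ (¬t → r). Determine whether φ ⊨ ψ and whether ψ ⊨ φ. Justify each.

(⟹) Assume the antecedent. If t is true, r ∨ (¬t → r) reduces to true regardless of the other variables. If t is false, the antecedent forces (t = F, r = T), and r ∨ (¬t → r) holds there. Either way r ∨ (¬t → r) holds.

(⟸) This fails. Under t = T, r = F, the left side is false but the right side is true.

(⇒) holds; (⇐) fails.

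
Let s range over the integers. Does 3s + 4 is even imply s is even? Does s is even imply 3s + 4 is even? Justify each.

The biconditional holds.

Converse. Suppose s is even; write s = 2j. Then 3s + 4 = 3·(2j) + 4 = 2·3j + 4, which is even.

Forward direction. Suppose 3s + 4 is even. Since 3 is odd, 3s and s have the same parity, so 3s + 4 ≡ s + 4 (mod 2). As 4 is even, 3s + 4 is even exactly when s is even. Thus s is even.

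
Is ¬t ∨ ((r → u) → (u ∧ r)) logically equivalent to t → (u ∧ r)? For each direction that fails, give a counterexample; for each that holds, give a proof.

[⇒] This fails. Under r = T, t = T, u = F, the left side is true but the right side is false.

[⇐] Assume the antecedent. If r is true, ¬t ∨ ((r → u) → (u ∧ r)) reduces to true regardless of the other variables. If r is false, the antecedent forces (r = F, t = F, u = F) or (r = F, t = F, u = T), and ¬t ∨ ((r → u) → (u ∧ r)) holds there. Either way ¬t ∨ ((r → u) → (u ∧ r)) holds.

(⇒) fails; (⇐) holds.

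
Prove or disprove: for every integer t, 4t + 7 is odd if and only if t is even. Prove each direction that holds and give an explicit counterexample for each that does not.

Only the converse holds.

[⇒] This fails: take t = 7. Then 4t + 7 = 35, which is odd, yet t = 7 is odd, not even.

[⇐] Suppose t is even. Since 4 is even, 4t is even for every t, so 4t + 7 has the same parity as 7, which is odd. Hence 4t + 7 is odd.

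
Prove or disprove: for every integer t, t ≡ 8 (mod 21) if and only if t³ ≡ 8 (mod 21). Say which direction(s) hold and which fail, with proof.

(⟹) Suppose t ≡ 8 (mod 21). Write t = 21j + 8. Then (21j + 8)³ = 9261j³ + 10584j² + 4032j + 512 = 21(441j³ + 504j² + 192j + 24) + 8, so t³ ≡ 8 (mod 21).

(⟸) This fails: take t = 2. Then 2³ = 8 ≡ 8 (mod 21), yet 2 ≡ 2 (mod 21), not 8.

Not equivalent: only (⇒) holds.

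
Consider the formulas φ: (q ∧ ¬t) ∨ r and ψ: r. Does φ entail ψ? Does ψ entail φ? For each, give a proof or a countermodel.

Only the reverse direction holds.

(→) This fails. Under q = T, t = F, r = F, the left side is true but the right side is false.

(←) Assume the antecedent. If q is true, the antecedent forces (q = T, t = F, r = T) or (q = T, t = T, r = T), and (q ∧ ¬t) ∨ r holds there. If q is false, the antecedent forces (q = F, t = F, r = T) or (q = F, t = T, r = T), and (q ∧ ¬t) ∨ r holds there. Either way (q ∧ ¬t) ∨ r holds.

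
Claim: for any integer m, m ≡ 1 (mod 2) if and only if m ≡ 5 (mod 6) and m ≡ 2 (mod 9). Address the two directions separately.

The forward direction fails; the converse holds.

(⟹) This fails: m = 1 gives 1 ≡ 1 (mod 2) but 1 ≡ 1 (mod 6), so the conjunction on the right does not hold.

(⟸) Conversely, if m ≡ 5 (mod 6) and m ≡ 2 (mod 9), then by the Chinese remainder theorem m ≡ 11 (mod 18). Since 11 ≡ 1 (mod 2) and 2 ∣ 18, we get m ≡ 1 (mod 2).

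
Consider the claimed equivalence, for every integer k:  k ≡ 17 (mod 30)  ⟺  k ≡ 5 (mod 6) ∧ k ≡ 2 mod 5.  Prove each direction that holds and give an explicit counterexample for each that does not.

(⟸) If k ≡ 5 (mod 6) and k ≡ 2 (mod 5), then by the Chinese remainder theorem k ≡ 17 (mod 30). This is exactly k ≡ 17 (mod 30).

(⟹) Suppose k ≡ 17 (mod 30); write k = 30j + 17. Since 6 ∣ 30, reducing mod 6 gives k ≡ 17 ≡ 5 (mod 6); since 5 ∣ 30, reducing mod 5 gives k ≡ 17 ≡ 2 (mod 5).

Both implications hold.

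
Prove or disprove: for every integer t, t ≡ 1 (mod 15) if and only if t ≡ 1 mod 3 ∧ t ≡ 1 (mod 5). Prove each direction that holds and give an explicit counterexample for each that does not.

(⇒) Suppose t ≡ 1 (mod 15); write t = 15j + 1. Since 3 ∣ 15, reducing mod 3 gives t ≡ 1 (mod 3); since 5 ∣ 15, reducing mod 5 gives t ≡ 1 (mod 5).

(⇐) Conversely, if t ≡ 1 (mod 3) and t ≡ 1 (mod 5), then by the Chinese remainder theorem t ≡ 1 (mod 15). This is exactly t ≡ 1 (mod 15).

Both implications hold.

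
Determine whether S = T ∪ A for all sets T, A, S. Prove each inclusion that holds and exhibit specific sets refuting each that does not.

(⟹) This inclusion fails. Take T = ∅, A = ∅, S = {1}; then 1 ∈ S but 1 ∉ T ∪ A.

(⟸) This inclusion fails. Take T = {1}, A = ∅, S = ∅; then 1 ∈ T ∪ A but 1 ∉ S.

Neither inclusion holds.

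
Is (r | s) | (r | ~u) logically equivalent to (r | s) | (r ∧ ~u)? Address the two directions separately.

Only the reverse direction holds.

(→) This fails. Under r = F, u = F, s = F, the left side is true but the right side is false.

(←) Assume the antecedent. If r is true, (r | s) | (r | ~u) reduces to true regardless of the other variables. If r is false, the antecedent forces (r = F, u = F, s = T) or (r = F, u = T, s = T), and (r | s) | (r | ~u) holds there. Either way (r | s) | (r | ~u) holds.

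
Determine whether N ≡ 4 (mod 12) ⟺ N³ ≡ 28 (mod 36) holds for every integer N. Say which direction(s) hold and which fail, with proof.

Forward direction. Suppose N ≡ 4 (mod 12). Working modulo 36, N ∈ {4, 16, 28}; for each such r, r³ ≡ 28 (mod 36).

Converse. This fails: take N = 10. Then 10³ = 1000 ≡ 28 (mod 36), yet 10 ≡ 10 (mod 12), not 4.

(⇒) holds; (⇐) fails.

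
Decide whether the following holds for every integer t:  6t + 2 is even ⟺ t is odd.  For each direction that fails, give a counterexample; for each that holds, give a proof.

(⇒) fails; (⇐) holds.

(⇒) This fails: take t = 2. Then 6t + 2 = 14, which is even, yet t = 2 is even, not odd.

(⇐) Suppose t is odd. Since 6 is even, 6t is even for every t, so 6t + 2 has the same parity as 2, which is even. Hence 6t + 2 is even.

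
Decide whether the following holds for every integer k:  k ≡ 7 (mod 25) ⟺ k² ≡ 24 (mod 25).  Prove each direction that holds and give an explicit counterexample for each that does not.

[⇒] Suppose k ≡ 7 (mod 25). Write k = 25j + 7. Then (25j + 7)² = 625j² + 350j + 49 = 25(25j² + 14j + 1) + 24, so k² ≡ 24 (mod 25).

[⇐] This fails: take k = 18. Then 18² = 324 ≡ 24 (mod 25), yet 18 ≡ 18 (mod 25), not 7.

Not equivalent: only (⇒) holds.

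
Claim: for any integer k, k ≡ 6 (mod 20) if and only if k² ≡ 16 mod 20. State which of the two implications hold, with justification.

Only the forward implication holds.

Forward direction. Suppose k ≡ 6 (mod 20). Write k = 20j + 6. Then (20j + 6)² = 400j² + 240j + 36 = 20(20j² + 12j + 1) + 16, so k² ≡ 16 (mod 20).

Converse. This fails: take k = 4. Then 4² = 16 ≡ 16 (mod 20), yet 4 ≡ 4 (mod 20), not 6.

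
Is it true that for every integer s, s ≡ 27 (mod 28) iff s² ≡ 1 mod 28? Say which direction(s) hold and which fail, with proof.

The forward direction holds; the converse fails.

(←) This fails: take s = 1. Then 1² = 1 ≡ 1 (mod 28), yet 1 ≡ 1 (mod 28), not 27.

(→) Suppose s ≡ 27 (mod 28). Write s = 28j + 27. Then (28j + 27)² = 784j² + 1512j + 729 = 28(28j² + 54j + 26) + 1, so s² ≡ 1 (mod 28).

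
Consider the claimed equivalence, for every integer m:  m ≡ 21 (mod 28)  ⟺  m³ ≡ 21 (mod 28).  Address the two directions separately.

Equivalent; both directions hold.

(⟹) Suppose m ≡ 21 (mod 28). Write m = 28j + 21. Then (28j + 21)³ = 21952j³ + 49392j² + 37044j + 9261 = 28(784j³ + 1764j² + 1323j + 330) + 21, so m³ ≡ 21 (mod 28).

(⟸) Conversely, suppose m³ ≡ 21 (mod 28). The only residue r in {0, …, 27} with r³ ≡ 21 (mod 28) is r = 21, so m ≡ 21 (mod 28).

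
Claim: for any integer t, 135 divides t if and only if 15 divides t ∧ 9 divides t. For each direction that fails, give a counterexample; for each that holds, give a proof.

Only the forward direction holds.

(→) If 135 ∣ t, write t = 135q. Since 135 = 9·15, t = 15·(9q), so 15 ∣ t; and since 135 = 15·9, t = 9·(15q), so 9 ∣ t.

(←) This fails: take t = 45. Both 15 ∣ 45 and 9 ∣ 45, yet 45 is not a multiple of 135 (since 45 = 0·135 + 45), so 135 ∤ 45.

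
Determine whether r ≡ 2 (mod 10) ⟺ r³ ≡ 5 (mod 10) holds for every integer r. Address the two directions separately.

[⇒] This fails: take r = 2. Then 2 ≡ 2 (mod 10), but 2³ = 8 ≡ 8 (mod 10), not 5.

[⇐] This fails: take r = 5. Then 5³ = 125 ≡ 5 (mod 10), yet 5 ≡ 5 (mod 10), not 2.

Neither direction holds.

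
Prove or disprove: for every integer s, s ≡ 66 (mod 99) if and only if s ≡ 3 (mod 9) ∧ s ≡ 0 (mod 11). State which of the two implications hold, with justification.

(⇒) Suppose s ≡ 66 (mod 99); write s = 99j + 66. Since 9 ∣ 99, reducing mod 9 gives s ≡ 66 ≡ 3 (mod 9); since 11 ∣ 99, reducing mod 11 gives s ≡ 66 ≡ 0 (mod 11).

(⇐) Conversely, if s ≡ 3 (mod 9) and s ≡ 0 (mod 11), then by the Chinese remainder theorem s ≡ 66 (mod 99). This is exactly s ≡ 66 (mod 99).

Both implications hold.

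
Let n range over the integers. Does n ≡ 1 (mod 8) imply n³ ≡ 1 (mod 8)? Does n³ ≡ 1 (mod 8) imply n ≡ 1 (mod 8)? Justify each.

Both directions hold; the statement is true.

(⟹) Suppose n ≡ 1 (mod 8). Write n = 8j + 1. Then (8j + 1)³ = 512j³ + 192j² + 24j + 1 = 8(64j³ + 24j² + 3j) + 1, so n³ ≡ 1 (mod 8).

(⟸) Conversely, suppose n³ ≡ 1 (mod 8). The only residue r in {0, …, 7} with r³ ≡ 1 (mod 8) is r = 1, so n ≡ 1 (mod 8).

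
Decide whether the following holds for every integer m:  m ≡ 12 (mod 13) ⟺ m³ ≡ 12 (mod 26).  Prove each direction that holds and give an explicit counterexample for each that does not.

Forward direction. This fails: take m = 25. Then 25 ≡ 12 (mod 13), but 25³ = 15625 ≡ 25 (mod 26), not 12.

Converse. This fails: take m = 4. Then 4³ = 64 ≡ 12 (mod 26), yet 4 ≡ 4 (mod 13), not 12.

(⇒) fails and (⇐) fails.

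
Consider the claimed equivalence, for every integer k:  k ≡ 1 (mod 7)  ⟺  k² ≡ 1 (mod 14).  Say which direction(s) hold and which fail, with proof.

[⇒] This fails: take k = 8. Then 8 ≡ 1 (mod 7), but 8² = 64 ≡ 8 (mod 14), not 1.

[⇐] This fails: take k = 13. Then 13² = 169 ≡ 1 (mod 14), yet 13 ≡ 6 (mod 7), not 1.

Neither implication holds.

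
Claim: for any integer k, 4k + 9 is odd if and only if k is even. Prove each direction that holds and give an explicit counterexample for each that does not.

Forward direction. This fails: take k = 1. Then 4k + 9 = 13, which is odd, yet k = 1 is odd, not even.

Converse. Suppose k is even. Since 4 is even, 4k is even for every k, so 4k + 9 has the same parity as 9, which is odd. Hence 4k + 9 is odd.

Not equivalent: only (⇐) holds.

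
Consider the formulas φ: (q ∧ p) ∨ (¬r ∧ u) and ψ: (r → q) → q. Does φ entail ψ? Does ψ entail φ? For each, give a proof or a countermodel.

Forward direction. This fails. Under u = T, q = F, r = F, p = F, the left side is true but the right side is false.

Converse. This fails. Under u = F, q = T, r = F, p = F, the left side is false but the right side is true.

Neither direction holds.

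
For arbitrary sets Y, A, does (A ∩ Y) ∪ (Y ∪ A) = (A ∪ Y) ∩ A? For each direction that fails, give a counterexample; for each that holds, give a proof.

The sets are not equal: only the reverse inclusion holds.

(⟹) This inclusion fails. Take Y = {1}, A = ∅; then 1 ∈ (A ∩ Y) ∪ (Y ∪ A) but 1 ∉ (A ∪ Y) ∩ A.

(⟸) Let x ∈ (A ∪ Y) ∩ A. Then either x ∈ A and x ∉ Y; or x ∈ Y ∩ A. In each case x ∈ (A ∩ Y) ∪ (Y ∪ A), so (A ∪ Y) ∩ A ⊆ (A ∩ Y) ∪ (Y ∪ A).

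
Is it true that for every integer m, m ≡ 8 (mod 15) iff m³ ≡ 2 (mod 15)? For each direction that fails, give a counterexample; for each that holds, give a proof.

(⇐) Suppose m³ ≡ 2 (mod 15). The only residue r in {0, …, 14} with r³ ≡ 2 (mod 15) is r = 8, so m ≡ 8 (mod 15).

(⇒) Suppose m ≡ 8 (mod 15). Write m = 15j + 8. Then (15j + 8)³ = 3375j³ + 5400j² + 2880j + 512 = 15(225j³ + 360j² + 192j + 34) + 2, so m³ ≡ 2 (mod 15).

Both implications hold.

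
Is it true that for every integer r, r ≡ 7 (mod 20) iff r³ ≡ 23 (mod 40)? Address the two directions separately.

Forward direction. This fails: take r = 27. Then 27 ≡ 7 (mod 20), but 27³ = 19683 ≡ 3 (mod 40), not 23.

Converse. The residues r modulo 40 with r³ ≡ 23 (mod 40) are exactly {7}, and each is ≡ 7 (mod 20).

The forward direction fails; the converse holds.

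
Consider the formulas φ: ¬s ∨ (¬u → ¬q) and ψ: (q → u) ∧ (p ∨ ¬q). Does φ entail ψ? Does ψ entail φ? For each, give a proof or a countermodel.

Only the reverse direction holds.

[⇒] This fails. Under p = F, s = F, u = F, q = T, the left side is true but the right side is false.

[⇐] Assume the antecedent. If q is true, the antecedent forces (p = T, s = F, u = T, q = T) or (p = T, s = T, u = T, q = T), and ¬s ∨ (¬u → ¬q) holds there. If q is false, ¬s ∨ (¬u → ¬q) reduces to true regardless of the other variables. Either way ¬s ∨ (¬u → ¬q) holds.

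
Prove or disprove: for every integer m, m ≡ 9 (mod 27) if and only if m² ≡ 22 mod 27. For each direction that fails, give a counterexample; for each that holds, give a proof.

(⇒) This fails: take m = 9. Then 9 ≡ 9 (mod 27), but 9² = 81 ≡ 0 (mod 27), not 22.

(⇐) This fails: take m = 7. Then 7² = 49 ≡ 22 (mod 27), yet 7 ≡ 7 (mod 27), not 9.

Neither direction holds.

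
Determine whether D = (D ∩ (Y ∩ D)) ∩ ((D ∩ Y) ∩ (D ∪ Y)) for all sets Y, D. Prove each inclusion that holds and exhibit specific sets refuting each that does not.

(⊇) Let x ∈ (D ∩ (Y ∩ D)) ∩ ((D ∩ Y) ∩ (D ∪ Y)). Then x ∈ Y ∩ D, from which x ∈ D.

(⊆) This inclusion fails. Take Y = ∅, D = {1}; then 1 ∈ D but 1 ∉ (D ∩ (Y ∩ D)) ∩ ((D ∩ Y) ∩ (D ∪ Y)).

(⊆) fails; (⊇) holds.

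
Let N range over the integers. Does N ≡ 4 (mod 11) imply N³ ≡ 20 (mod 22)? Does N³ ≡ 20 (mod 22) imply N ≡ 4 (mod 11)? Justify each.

The forward direction fails; the converse holds.

Forward direction. This fails: take N = 15. Then 15 ≡ 4 (mod 11), but 15³ = 3375 ≡ 9 (mod 22), not 20.

Converse. The residues r modulo 22 with r³ ≡ 20 (mod 22) are exactly {4}, and each is ≡ 4 (mod 11).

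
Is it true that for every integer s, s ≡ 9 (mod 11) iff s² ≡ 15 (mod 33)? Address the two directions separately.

Forward direction. This fails: take s = 20. Then 20 ≡ 9 (mod 11), but 20² = 400 ≡ 4 (mod 33), not 15.

Converse. This fails: take s = 24. Then 24² = 576 ≡ 15 (mod 33), yet 24 ≡ 2 (mod 11), not 9.

Both directions fail.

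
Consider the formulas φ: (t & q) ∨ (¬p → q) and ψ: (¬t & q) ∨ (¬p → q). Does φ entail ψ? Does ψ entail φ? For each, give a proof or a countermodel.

(→) Assume the antecedent. If p is true, (¬t & q) ∨ (¬p → q) reduces to true regardless of the other variables. If p is false, the antecedent forces (p = F, t = F, q = T) or (p = F, t = T, q = T), and (¬t & q) ∨ (¬p → q) holds there. Either way (¬t & q) ∨ (¬p → q) holds.

(←) Assume the antecedent. If p is true, (t & q) ∨ (¬p → q) reduces to true regardless of the other variables. If p is false, the antecedent forces (p = F, t = F, q = T) or (p = F, t = T, q = T), and (t & q) ∨ (¬p → q) holds there. Either way (t & q) ∨ (¬p → q) holds.

Both directions hold.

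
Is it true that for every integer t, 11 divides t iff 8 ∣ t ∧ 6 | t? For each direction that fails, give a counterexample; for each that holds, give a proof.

Forward direction. This fails: take t = 11. Certainly 11 ∣ 11, but 8 ∤ 11.

Converse. This fails: take t = 24. Both 8 ∣ 24 and 6 ∣ 24, yet 24 is not a multiple of 11 (since 24 = 2·11 + 2), so 11 ∤ 24.

(⇒) fails and (⇐) fails.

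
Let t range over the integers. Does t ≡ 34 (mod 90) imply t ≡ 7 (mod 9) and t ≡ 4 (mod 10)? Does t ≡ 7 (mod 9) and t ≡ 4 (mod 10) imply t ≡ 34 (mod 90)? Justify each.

Both directions hold; the statement is true.

(→) Suppose t ≡ 34 (mod 90); write t = 90j + 34. Since 9 ∣ 90, reducing mod 9 gives t ≡ 34 ≡ 7 (mod 9); since 10 ∣ 90, reducing mod 10 gives t ≡ 34 ≡ 4 (mod 10).

(←) Conversely, if t ≡ 7 (mod 9) and t ≡ 4 (mod 10), then by the Chinese remainder theorem t ≡ 34 (mod 90). This is exactly t ≡ 34 (mod 90).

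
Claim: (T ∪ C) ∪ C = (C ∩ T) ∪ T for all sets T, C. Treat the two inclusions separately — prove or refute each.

(⊆) fails; (⊇) holds.

Reverse inclusion. Let x ∈ (C ∩ T) ∪ T. Then either x ∈ T and x ∉ C; or x ∈ T ∩ C. In each case x ∈ (T ∪ C) ∪ C, so (C ∩ T) ∪ T ⊆ (T ∪ C) ∪ C.

Forward inclusion. This inclusion fails. Take T = ∅, C = {1}; then 1 ∈ (T ∪ C) ∪ C but 1 ∉ (C ∩ T) ∪ T.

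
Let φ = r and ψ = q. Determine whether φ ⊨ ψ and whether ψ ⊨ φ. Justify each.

(⇒) This fails. Under r = T, q = F, the left side is true but the right side is false.

(⇐) This fails. Under r = F, q = T, the left side is false but the right side is true.

Neither direction holds.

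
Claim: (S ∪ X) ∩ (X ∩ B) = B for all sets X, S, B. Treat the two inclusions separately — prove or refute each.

The sets are not equal: only the forward inclusion holds.

Forward inclusion. Let x ∈ (S ∪ X) ∩ (X ∩ B). Then either x ∈ X ∩ B and x ∉ S; or x ∈ X ∩ S ∩ B. In each case x ∈ B, so (S ∪ X) ∩ (X ∩ B) ⊆ B.

Reverse inclusion. This inclusion fails. Take X = ∅, S = ∅, B = {1}; then 1 ∈ B but 1 ∉ (S ∪ X) ∩ (X ∩ B).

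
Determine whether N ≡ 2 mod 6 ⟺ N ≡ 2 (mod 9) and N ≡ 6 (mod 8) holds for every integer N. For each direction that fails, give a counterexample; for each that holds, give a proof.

Converse. If N ≡ 2 (mod 9) and N ≡ 6 (mod 8), then by the Chinese remainder theorem N ≡ 38 (mod 72). Since 38 ≡ 2 (mod 6) and 6 ∣ 72, we get N ≡ 2 (mod 6).

Forward direction. This fails: N = 32 gives 32 ≡ 2 (mod 6) but 32 ≡ 5 (mod 9), so the conjunction on the right does not hold.

The forward direction fails; the converse holds.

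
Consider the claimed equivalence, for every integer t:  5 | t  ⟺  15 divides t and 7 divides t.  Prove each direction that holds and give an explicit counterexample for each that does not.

(⇒) This fails: take t = 5. Certainly 5 ∣ 5, but 15 ∤ 5.

(⇐) Suppose 15 ∣ t and 7 ∣ t. Any common multiple of 15 and 7 is a multiple of their lcm; here gcd(15, 7) = 1, so lcm(15, 7) = 15·7 = 105, so 105 ∣ t. Since 5 ∣ 105, it follows that 5 ∣ t.

Only the reverse direction holds.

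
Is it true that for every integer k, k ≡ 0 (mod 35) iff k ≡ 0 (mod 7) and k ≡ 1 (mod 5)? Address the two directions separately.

(⇒) This fails: k = 0 gives 0 ≡ 0 (mod 35) but 0 ≡ 0 (mod 5), so the conjunction on the right does not hold.

(⇐) This fails: k = 21 satisfies both congruences on the right (21 ≡ 0 mod 7 and 21 ≡ 1 mod 5) yet 21 ≡ 21 (mod 35), not 0.

(⇒) fails and (⇐) fails.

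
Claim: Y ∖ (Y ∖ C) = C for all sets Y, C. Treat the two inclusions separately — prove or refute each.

(⊆) holds; (⊇) fails.

(⟹) Let x ∈ Y ∖ (Y ∖ C). Then x ∈ Y ∩ C, from which x ∈ C.

(⟸) This inclusion fails. Take Y = ∅, C = {1}; then 1 ∈ C but 1 ∉ Y ∖ (Y ∖ C).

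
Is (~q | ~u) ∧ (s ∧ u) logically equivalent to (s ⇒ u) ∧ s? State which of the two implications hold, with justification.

Only the forward direction holds.

(→) Assume the antecedent. If s is true, the antecedent forces (s = T, u = T, q = F), and (s ⇒ u) ∧ s holds there. If s is false, the antecedent cannot hold. Either way (s ⇒ u) ∧ s holds.

(←) This fails. Under s = T, u = T, q = T, the left side is false but the right side is true.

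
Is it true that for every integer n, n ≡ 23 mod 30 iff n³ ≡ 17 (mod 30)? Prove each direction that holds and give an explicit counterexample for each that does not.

Forward direction. Suppose n ≡ 23 mod 30. Write n = 30j + 23. Then (30j + 23)³ = 27000j³ + 62100j² + 47610j + 12167 = 30(900j³ + 2070j² + 1587j + 405) + 17, so n³ ≡ 17 (mod 30).

Converse. Suppose n³ ≡ 17 (mod 30). The only residue r in {0, …, 29} with r³ ≡ 17 (mod 30) is r = 23, so n ≡ 23 (mod 30).

Both directions hold; the statement is true.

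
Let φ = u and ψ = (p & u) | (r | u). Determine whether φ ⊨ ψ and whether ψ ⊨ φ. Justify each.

(⟹) Assume the antecedent. If r is true, (p & u) | (r | u) reduces to true regardless of the other variables. If r is false, the antecedent forces (r = F, u = T, p = F) or (r = F, u = T, p = T), and (p & u) | (r | u) holds there. Either way (p & u) | (r | u) holds.

(⟸) This fails. Under r = T, u = F, p = F, the left side is false but the right side is true.

(⇒) holds; (⇐) fails.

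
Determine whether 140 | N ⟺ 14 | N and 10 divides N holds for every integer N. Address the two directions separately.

The forward direction holds; the converse fails.

(⇒) If 140 ∣ N, write N = 140q. Since 140 = 10·14, N = 14·(10q), so 14 ∣ N; and since 140 = 14·10, N = 10·(14q), so 10 ∣ N.

(⇐) This fails: take N = 70. Both 14 ∣ 70 and 10 ∣ 70, yet 70 is not a multiple of 140 (since 70 = 0·140 + 70), so 140 ∤ 70.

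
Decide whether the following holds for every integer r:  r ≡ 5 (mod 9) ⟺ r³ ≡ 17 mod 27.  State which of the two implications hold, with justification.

Both directions hold.

Forward direction. Suppose r ≡ 5 (mod 9). Working modulo 27, r ∈ {5, 14, 23}; for each such r, r³ ≡ 17 (mod 27).

Converse. The residues r modulo 27 with r³ ≡ 17 (mod 27) are exactly {5, 14, 23}, and each is ≡ 5 (mod 9).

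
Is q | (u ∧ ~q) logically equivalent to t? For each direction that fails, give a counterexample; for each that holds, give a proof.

Both directions fail.

(⟹) This fails. Under u = T, t = F, q = F, the left side is true but the right side is false.

(⟸) This fails. Under u = F, t = T, q = F, the left side is false but the right side is true.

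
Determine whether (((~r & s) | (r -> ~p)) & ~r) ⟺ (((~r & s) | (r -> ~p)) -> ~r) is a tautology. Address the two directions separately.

Not equivalent: only (⇒) holds.

(⟸) This fails. Under r = T, s = F, p = T, the left side is false but the right side is true.

(⟹) Assume the antecedent. If r is true, the antecedent cannot hold. If r is false, ((~r & s) | (r -> ~p)) -> ~r reduces to true regardless of the other variables. Either way ((~r & s) | (r -> ~p)) -> ~r holds.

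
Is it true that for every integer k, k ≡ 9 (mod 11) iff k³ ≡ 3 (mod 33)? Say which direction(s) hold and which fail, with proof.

Only the converse holds.

(→) This fails: take k = 20. Then 20 ≡ 9 (mod 11), but 20³ = 8000 ≡ 14 (mod 33), not 3.

(←) Conversely, the residues r modulo 33 with r³ ≡ 3 (mod 33) are exactly {9}, and each is ≡ 9 (mod 11).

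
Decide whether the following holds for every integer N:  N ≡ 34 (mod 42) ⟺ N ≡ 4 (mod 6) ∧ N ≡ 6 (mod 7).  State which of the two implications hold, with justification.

The biconditional holds.

(→) Suppose N ≡ 34 (mod 42); write N = 42j + 34. Since 6 ∣ 42, reducing mod 6 gives N ≡ 34 ≡ 4 (mod 6); since 7 ∣ 42, reducing mod 7 gives N ≡ 34 ≡ 6 (mod 7).

(←) Conversely, if N ≡ 4 (mod 6) and N ≡ 6 (mod 7), then by the Chinese remainder theorem N ≡ 34 (mod 42). This is exactly N ≡ 34 (mod 42).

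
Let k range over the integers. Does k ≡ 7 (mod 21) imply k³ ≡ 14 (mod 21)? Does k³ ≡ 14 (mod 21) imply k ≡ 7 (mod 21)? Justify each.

(⇒) This fails: take k = 7. Then 7 ≡ 7 (mod 21), but 7³ = 343 ≡ 7 (mod 21), not 14.

(⇐) This fails: take k = 14. Then 14³ = 2744 ≡ 14 (mod 21), yet 14 ≡ 14 (mod 21), not 7.

Neither direction holds.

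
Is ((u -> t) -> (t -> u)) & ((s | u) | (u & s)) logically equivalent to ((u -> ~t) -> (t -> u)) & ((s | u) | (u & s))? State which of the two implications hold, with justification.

Equivalent; both directions hold.

(⟸) Assume the antecedent. If u is true, the consequent reduces to true regardless of the other variables. If u is false, the antecedent forces (s = T, u = F, t = F), and the consequent holds there. Either way the consequent holds.

(⟹) Assume the antecedent. If u is true, the consequent reduces to true regardless of the other variables. If u is false, the antecedent forces (s = T, u = F, t = F), and the consequent holds there. Either way the consequent holds.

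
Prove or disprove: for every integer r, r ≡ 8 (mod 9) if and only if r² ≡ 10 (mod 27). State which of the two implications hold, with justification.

(→) This fails: take r = 17. Then 17 ≡ 8 (mod 9), but 17² = 289 ≡ 19 (mod 27), not 10.

(←) This fails: take r = 19. Then 19² = 361 ≡ 10 (mod 27), yet 19 ≡ 1 (mod 9), not 8.

Both directions fail.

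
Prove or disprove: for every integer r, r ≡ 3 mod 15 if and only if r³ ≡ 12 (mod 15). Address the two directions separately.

(⟹) Suppose r ≡ 3 mod 15. Write r = 15j + 3. Then (15j + 3)³ = 3375j³ + 2025j² + 405j + 27 = 15(225j³ + 135j² + 27j + 1) + 12, so r³ ≡ 12 (mod 15).

(⟸) Conversely, suppose r³ ≡ 12 (mod 15). The only residue r in {0, …, 14} with r³ ≡ 12 (mod 15) is r = 3, so r ≡ 3 (mod 15).

The biconditional holds.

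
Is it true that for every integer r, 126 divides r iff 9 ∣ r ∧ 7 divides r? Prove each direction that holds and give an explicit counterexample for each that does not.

Only the forward direction holds.

[⇐] This fails: take r = 63. Both 9 ∣ 63 and 7 ∣ 63, yet 63 is not a multiple of 126 (since 63 = 0·126 + 63), so 126 ∤ 63.

[⇒] If 126 ∣ r, write r = 126q. Since 126 = 14·9, r = 9·(14q), so 9 ∣ r; and since 126 = 18·7, r = 7·(18q), so 7 ∣ r.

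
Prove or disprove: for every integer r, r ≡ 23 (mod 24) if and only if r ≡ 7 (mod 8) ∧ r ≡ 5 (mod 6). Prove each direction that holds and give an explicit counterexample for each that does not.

The biconditional holds.

(→) Suppose r ≡ 23 (mod 24); write r = 24j + 23. Since 8 ∣ 24, reducing mod 8 gives r ≡ 23 ≡ 7 (mod 8); since 6 ∣ 24, reducing mod 6 gives r ≡ 23 ≡ 5 (mod 6).

(←) Conversely, if r ≡ 7 (mod 8) and r ≡ 5 (mod 6), then by the Chinese remainder theorem r ≡ 23 (mod 24). This is exactly r ≡ 23 (mod 24).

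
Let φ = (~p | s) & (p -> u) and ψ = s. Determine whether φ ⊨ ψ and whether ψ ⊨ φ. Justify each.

(→) This fails. Under p = F, u = F, s = F, the left side is true but the right side is false.

(←) This fails. Under p = T, u = F, s = T, the left side is false but the right side is true.

Both directions fail.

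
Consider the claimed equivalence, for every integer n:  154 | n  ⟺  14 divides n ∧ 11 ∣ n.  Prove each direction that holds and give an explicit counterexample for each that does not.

[⇐] Suppose 14 ∣ n and 11 ∣ n. Any common multiple of 14 and 11 is a multiple of their lcm; here gcd(14, 11) = 1, so lcm(14, 11) = 14·11 = 154, so 154 ∣ n.

[⇒] If 154 ∣ n, write n = 154q. Since 154 = 11·14, n = 14·(11q), so 14 ∣ n; and since 154 = 14·11, n = 11·(14q), so 11 ∣ n.

Both directions hold; the statement is true.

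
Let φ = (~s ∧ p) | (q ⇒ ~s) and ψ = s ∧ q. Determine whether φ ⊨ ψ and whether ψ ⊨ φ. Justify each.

(⇒) This fails. Under p = F, q = F, s = F, the left side is true but the right side is false.

(⇐) This fails. Under p = F, q = T, s = T, the left side is false but the right side is true.

Both directions fail.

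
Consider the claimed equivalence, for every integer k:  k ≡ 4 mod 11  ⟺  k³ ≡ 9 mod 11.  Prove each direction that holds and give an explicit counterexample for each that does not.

Forward direction. Suppose k ≡ 4 mod 11. Write k = 11j + 4. Then (11j + 4)³ = 1331j³ + 1452j² + 528j + 64 = 11(121j³ + 132j² + 48j + 5) + 9, so k³ ≡ 9 (mod 11).

Converse. Suppose k³ ≡ 9 (mod 11). The only residue r in {0, …, 10} with r³ ≡ 9 (mod 11) is r = 4, so k ≡ 4 (mod 11).

Equivalent; both directions hold.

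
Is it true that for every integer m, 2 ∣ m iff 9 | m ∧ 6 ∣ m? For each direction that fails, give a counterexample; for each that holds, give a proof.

Only the converse holds.

(⇒) This fails: take m = 2. Certainly 2 ∣ 2, but 9 ∤ 2.

(⇐) Suppose 9 ∣ m and 6 ∣ m. Any common multiple of 9 and 6 is a multiple of their lcm; here lcm(9, 6) = 9·6/gcd(9, 6) = 54/3 = 18, so 18 ∣ m. Since 2 ∣ 18, it follows that 2 ∣ m.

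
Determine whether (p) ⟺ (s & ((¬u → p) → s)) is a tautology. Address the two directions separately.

Both directions fail.

(⇒) This fails. Under p = T, u = F, s = F, the left side is true but the right side is false.

(⇐) This fails. Under p = F, u = F, s = T, the left side is false but the right side is true.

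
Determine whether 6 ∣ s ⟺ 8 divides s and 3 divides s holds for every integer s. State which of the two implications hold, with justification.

The forward direction fails; the converse holds.

[⇒] This fails: take s = 6. Certainly 6 ∣ 6, but 8 ∤ 6.

[⇐] Suppose 8 ∣ s and 3 ∣ s. Any common multiple of 8 and 3 is a multiple of their lcm; here gcd(8, 3) = 1, so lcm(8, 3) = 8·3 = 24, so 24 ∣ s. Since 6 ∣ 24, it follows that 6 ∣ s.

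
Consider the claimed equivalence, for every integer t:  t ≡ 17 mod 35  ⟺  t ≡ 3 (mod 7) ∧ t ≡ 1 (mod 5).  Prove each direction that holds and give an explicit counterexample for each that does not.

(⇒) fails and (⇐) fails.

(⇒) This fails: t = 17 gives 17 ≡ 17 (mod 35) but 17 ≡ 2 (mod 5), so the conjunction on the right does not hold.

(⇐) This fails: t = 31 satisfies both congruences on the right (31 ≡ 3 mod 7 and 31 ≡ 1 mod 5) yet 31 ≡ 31 (mod 35), not 17.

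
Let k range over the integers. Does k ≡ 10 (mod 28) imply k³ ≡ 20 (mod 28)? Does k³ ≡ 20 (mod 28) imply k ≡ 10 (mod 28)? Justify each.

Not equivalent: only (⇒) holds.

[⇐] This fails: take k = 6. Then 6³ = 216 ≡ 20 (mod 28), yet 6 ≡ 6 (mod 28), not 10.

[⇒] Suppose k ≡ 10 (mod 28). Write k = 28j + 10. Then (28j + 10)³ = 21952j³ + 23520j² + 8400j + 1000 = 28(784j³ + 840j² + 300j + 35) + 20, so k³ ≡ 20 (mod 28).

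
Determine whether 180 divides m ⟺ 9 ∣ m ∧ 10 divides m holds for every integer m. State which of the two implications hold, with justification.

(←) This fails: take m = 90. Both 9 ∣ 90 and 10 ∣ 90, yet 90 is not a multiple of 180 (since 90 = 0·180 + 90), so 180 ∤ 90.

(→) If 180 ∣ m, write m = 180q. Since 180 = 20·9, m = 9·(20q), so 9 ∣ m; and since 180 = 18·10, m = 10·(18q), so 10 ∣ m.

Only the forward implication holds.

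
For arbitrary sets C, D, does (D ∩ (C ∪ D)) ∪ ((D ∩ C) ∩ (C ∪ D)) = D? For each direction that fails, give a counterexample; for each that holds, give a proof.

(⟹) Let x ∈ (D ∩ (C ∪ D)) ∪ ((D ∩ C) ∩ (C ∪ D)). Then either x ∈ D and x ∉ C; or x ∈ C ∩ D. In each case x ∈ D, so (D ∩ (C ∪ D)) ∪ ((D ∩ C) ∩ (C ∪ D)) ⊆ D.

(⟸) Let x ∈ D. Then either x ∈ D and x ∉ C; or x ∈ C ∩ D. In each case x ∈ (D ∩ (C ∪ D)) ∪ ((D ∩ C) ∩ (C ∪ D)), so D ⊆ (D ∩ (C ∪ D)) ∪ ((D ∩ C) ∩ (C ∪ D)).

Both inclusions hold; the sets are equal.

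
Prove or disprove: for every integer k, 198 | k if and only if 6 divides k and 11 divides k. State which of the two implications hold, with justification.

The forward direction holds; the converse fails.

(→) If 198 ∣ k, write k = 198q. Since 198 = 33·6, k = 6·(33q), so 6 ∣ k; and since 198 = 18·11, k = 11·(18q), so 11 ∣ k.

(←) This fails: take k = 66. Both 6 ∣ 66 and 11 ∣ 66, yet 66 is not a multiple of 198 (since 66 = 0·198 + 66), so 198 ∤ 66.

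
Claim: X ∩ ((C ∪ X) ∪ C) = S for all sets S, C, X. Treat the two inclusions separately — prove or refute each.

Forward inclusion. This inclusion fails. Take S = ∅, C = ∅, X = {1}; then 1 ∈ X ∩ ((C ∪ X) ∪ C) but 1 ∉ S.

Reverse inclusion. This inclusion fails. Take S = {1}, C = ∅, X = ∅; then 1 ∈ S but 1 ∉ X ∩ ((C ∪ X) ∪ C).

Both inclusions fail.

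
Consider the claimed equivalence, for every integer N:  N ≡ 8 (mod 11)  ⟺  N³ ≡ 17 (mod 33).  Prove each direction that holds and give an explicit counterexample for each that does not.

Only the converse holds.

[⇐] The residues r modulo 33 with r³ ≡ 17 (mod 33) are exactly {8}, and each is ≡ 8 (mod 11).

[⇒] This fails: take N = 19. Then 19 ≡ 8 (mod 11), but 19³ = 6859 ≡ 28 (mod 33), not 17.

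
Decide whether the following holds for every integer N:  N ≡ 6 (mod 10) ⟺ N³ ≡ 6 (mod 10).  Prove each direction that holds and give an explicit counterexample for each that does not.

(⇒) Suppose N ≡ 6 (mod 10). Write N = 10j + 6. Then (10j + 6)³ = 1000j³ + 1800j² + 1080j + 216 = 10(100j³ + 180j² + 108j + 21) + 6, so N³ ≡ 6 (mod 10).

(⇐) Conversely, suppose N³ ≡ 6 (mod 10). The only residue r in {0, …, 9} with r³ ≡ 6 (mod 10) is r = 6, so N ≡ 6 (mod 10).

The biconditional holds.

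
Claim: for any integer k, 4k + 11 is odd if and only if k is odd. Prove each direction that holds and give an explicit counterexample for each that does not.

The forward direction fails; the converse holds.

(⟹) This fails: take k = 6. Then 4k + 11 = 35, which is odd, yet k = 6 is even, not odd.

(⟸) Suppose k is odd. Since 4 is even, 4k is even for every k, so 4k + 11 has the same parity as 11, which is odd. Hence 4k + 11 is odd.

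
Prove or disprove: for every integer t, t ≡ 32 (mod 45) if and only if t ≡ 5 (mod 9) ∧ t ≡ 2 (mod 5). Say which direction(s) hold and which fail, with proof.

(⇐) If t ≡ 5 (mod 9) and t ≡ 2 (mod 5), then by the Chinese remainder theorem t ≡ 32 (mod 45). This is exactly t ≡ 32 (mod 45).

(⇒) Suppose t ≡ 32 (mod 45); write t = 45j + 32. Since 9 ∣ 45, reducing mod 9 gives t ≡ 32 ≡ 5 (mod 9); since 5 ∣ 45, reducing mod 5 gives t ≡ 32 ≡ 2 (mod 5).

The biconditional holds.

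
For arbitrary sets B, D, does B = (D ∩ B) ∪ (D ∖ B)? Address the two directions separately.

Both inclusions fail.

Forward inclusion. This inclusion fails. Take B = {1}, D = ∅; then 1 ∈ B but 1 ∉ (D ∩ B) ∪ (D ∖ B).

Reverse inclusion. This inclusion fails. Take B = ∅, D = {1}; then 1 ∈ (D ∩ B) ∪ (D ∖ B) but 1 ∉ B.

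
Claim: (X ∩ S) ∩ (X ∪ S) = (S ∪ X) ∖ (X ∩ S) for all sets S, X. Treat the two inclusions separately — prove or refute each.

Both inclusions fail.

(⊆) This inclusion fails. Take S = {1}, X = {1}; then 1 ∈ (X ∩ S) ∩ (X ∪ S) but 1 ∉ (S ∪ X) ∖ (X ∩ S).

(⊇) This inclusion fails. Take S = {1}, X = ∅; then 1 ∈ (S ∪ X) ∖ (X ∩ S) but 1 ∉ (X ∩ S) ∩ (X ∪ S).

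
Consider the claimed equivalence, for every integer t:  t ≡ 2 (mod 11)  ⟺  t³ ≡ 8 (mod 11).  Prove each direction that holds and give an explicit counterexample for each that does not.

(⇒) Suppose t ≡ 2 (mod 11). Write t = 11j + 2. Then (11j + 2)³ = 1331j³ + 726j² + 132j + 8 = 11(121j³ + 66j² + 12j) + 8, so t³ ≡ 8 (mod 11).

(⇐) Conversely, suppose t³ ≡ 8 (mod 11). The only residue r in {0, …, 10} with r³ ≡ 8 (mod 11) is r = 2, so t ≡ 2 (mod 11).

Both directions hold; the statement is true.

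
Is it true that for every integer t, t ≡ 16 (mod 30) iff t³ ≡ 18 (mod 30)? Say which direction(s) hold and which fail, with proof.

(→) This fails: take t = 16. Then 16 ≡ 16 (mod 30), but 16³ = 4096 ≡ 16 (mod 30), not 18.

(←) This fails: take t = 12. Then 12³ = 1728 ≡ 18 (mod 30), yet 12 ≡ 12 (mod 30), not 16.

Neither direction holds.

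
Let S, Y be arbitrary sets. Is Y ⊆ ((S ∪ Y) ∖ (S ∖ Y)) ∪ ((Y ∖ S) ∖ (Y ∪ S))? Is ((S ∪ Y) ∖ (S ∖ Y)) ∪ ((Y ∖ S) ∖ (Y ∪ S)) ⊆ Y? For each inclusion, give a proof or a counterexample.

The two sets are equal.

Forward inclusion. Let x ∈ Y. Then either x ∈ Y and x ∉ S; or x ∈ S ∩ Y. In each case x ∈ ((S ∪ Y) ∖ (S ∖ Y)) ∪ ((Y ∖ S) ∖ (Y ∪ S)), so Y ⊆ ((S ∪ Y) ∖ (S ∖ Y)) ∪ ((Y ∖ S) ∖ (Y ∪ S)).

Reverse inclusion. Let x ∈ ((S ∪ Y) ∖ (S ∖ Y)) ∪ ((Y ∖ S) ∖ (Y ∪ S)). Then either x ∈ Y and x ∉ S; or x ∈ S ∩ Y. In each case x ∈ Y, so ((S ∪ Y) ∖ (S ∖ Y)) ∪ ((Y ∖ S) ∖ (Y ∪ S)) ⊆ Y.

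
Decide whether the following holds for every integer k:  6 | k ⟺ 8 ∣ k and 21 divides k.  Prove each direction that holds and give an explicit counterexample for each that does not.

The forward direction fails; the converse holds.

(⟹) This fails: take k = 6. Certainly 6 ∣ 6, but 8 ∤ 6.

(⟸) Suppose 8 ∣ k and 21 ∣ k. Any common multiple of 8 and 21 is a multiple of their lcm; here gcd(8, 21) = 1, so lcm(8, 21) = 8·21 = 168, so 168 ∣ k. Since 6 ∣ 168, it follows that 6 ∣ k.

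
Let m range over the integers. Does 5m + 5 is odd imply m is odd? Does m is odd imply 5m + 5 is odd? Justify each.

Neither direction holds.

(⟹) This fails: m = 0 gives 5m + 5 = 5, which is odd, but 0 is even, not odd.

(⟸) This also fails: m = 7 is odd, but 5m + 5 = 40 is even, not odd.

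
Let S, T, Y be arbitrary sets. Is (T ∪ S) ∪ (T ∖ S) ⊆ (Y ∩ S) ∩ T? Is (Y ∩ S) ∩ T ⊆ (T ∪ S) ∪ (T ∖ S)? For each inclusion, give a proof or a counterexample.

(⟸) Let x ∈ (Y ∩ S) ∩ T. Then x ∈ S ∩ T ∩ Y, from which x ∈ (T ∪ S) ∪ (T ∖ S).

(⟹) This inclusion fails. Take S = {1}, T = ∅, Y = ∅; then 1 ∈ (T ∪ S) ∪ (T ∖ S) but 1 ∉ (Y ∩ S) ∩ T.

The sets are not equal: only the reverse inclusion holds.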